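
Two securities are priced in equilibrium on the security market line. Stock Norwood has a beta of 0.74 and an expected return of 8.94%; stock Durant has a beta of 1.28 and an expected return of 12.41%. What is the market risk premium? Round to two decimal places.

Both satisfy E(R) = R_f + β·MRP, so the slope of the SML is
MRP = (12.41% − 8.94%) / (1.28 − 0.74) = 3.47% / 0.54 = 6.4259%

6.43%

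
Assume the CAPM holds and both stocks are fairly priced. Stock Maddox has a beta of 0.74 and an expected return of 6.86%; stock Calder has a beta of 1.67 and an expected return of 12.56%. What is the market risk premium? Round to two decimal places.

6.13%

Both satisfy E(R) = R_f + β·MRP, so the slope of the SML is
MRP = (12.56% − 6.86%) / (1.67 − 0.74) = 5.70% / 0.93 = 6.1290%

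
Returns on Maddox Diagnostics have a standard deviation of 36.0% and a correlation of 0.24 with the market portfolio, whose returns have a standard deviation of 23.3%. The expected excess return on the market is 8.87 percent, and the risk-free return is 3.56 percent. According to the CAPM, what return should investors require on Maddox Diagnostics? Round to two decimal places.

β = ρ × σ_i / σ_m = 0.24 × 36.0% / 23.3% = 0.3708
E(R) = 3.56% + 0.3708 × 8.87% = 6.85%

6.85%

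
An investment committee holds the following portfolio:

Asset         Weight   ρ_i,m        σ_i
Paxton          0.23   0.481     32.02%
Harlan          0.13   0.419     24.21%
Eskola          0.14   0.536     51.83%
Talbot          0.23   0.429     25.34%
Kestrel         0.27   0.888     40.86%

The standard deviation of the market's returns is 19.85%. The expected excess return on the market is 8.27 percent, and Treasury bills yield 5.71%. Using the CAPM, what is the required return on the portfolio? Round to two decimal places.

14.48%

β_Paxton = 0.481 × 32.02% / 19.85% = 0.7759
β_Harlan = 0.419 × 24.21% / 19.85% = 0.5110
β_Eskola = 0.536 × 51.83% / 19.85% = 1.3995
β_Talbot = 0.429 × 25.34% / 19.85% = 0.5477
β_Kestrel = 0.888 × 40.86% / 19.85% = 1.8279
β_P = Σ w_i β_i = 0.23×0.7759 + 0.13×0.5110 + 0.14×1.3995 + 0.23×0.5477 + 0.27×1.8279 = 1.0603
E(R_P) = R_f + β_P × MRP = 5.71% + 1.0603 × 8.27% = 14.48%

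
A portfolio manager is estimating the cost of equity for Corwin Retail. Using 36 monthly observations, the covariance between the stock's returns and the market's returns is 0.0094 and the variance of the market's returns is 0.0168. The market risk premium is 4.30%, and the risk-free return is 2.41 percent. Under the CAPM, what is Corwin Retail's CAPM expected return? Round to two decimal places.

β = Cov(R_i, R_m) / Var(R_m) = 0.0094 / 0.0168 = 0.5595
E(R) = R_f + β × MRP = 2.41% + 0.5595 × 4.30% = 4.82%

4.82%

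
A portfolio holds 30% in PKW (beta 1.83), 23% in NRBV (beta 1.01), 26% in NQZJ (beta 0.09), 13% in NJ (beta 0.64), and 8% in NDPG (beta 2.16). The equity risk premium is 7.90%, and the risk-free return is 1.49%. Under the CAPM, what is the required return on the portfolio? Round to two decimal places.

9.87%

β_P = Σ w_i β_i = 0.30×1.83 + 0.23×1.01 + 0.26×0.09 + 0.13×0.64 + 0.08×2.16 = 1.0607
E(R_P) = R_f + β_P × MRP = 1.49% + 1.0607 × 7.90% = 9.87%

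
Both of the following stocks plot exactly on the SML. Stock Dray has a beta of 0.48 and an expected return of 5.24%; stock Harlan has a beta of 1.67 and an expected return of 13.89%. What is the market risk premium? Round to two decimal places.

Both satisfy E(R) = R_f + β·MRP, so the slope of the SML is
MRP = (13.89% − 5.24%) / (1.67 − 0.48) = 8.65% / 1.19 = 7.2689%

7.27%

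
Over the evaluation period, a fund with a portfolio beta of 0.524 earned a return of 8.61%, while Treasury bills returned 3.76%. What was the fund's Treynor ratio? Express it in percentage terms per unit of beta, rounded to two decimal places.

Treynor = (R_P − R_f) / β_P = (8.61% − 3.76%) / 0.5240 = 4.85% / 0.5240 = 9.26%

9.26%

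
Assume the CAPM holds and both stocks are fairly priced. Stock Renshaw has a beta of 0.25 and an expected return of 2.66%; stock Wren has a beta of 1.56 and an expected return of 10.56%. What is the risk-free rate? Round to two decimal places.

1.15%

Both satisfy E(R) = R_f + β·MRP, so the slope of the SML is
MRP = (10.56% − 2.66%) / (1.56 − 0.25) = 7.90% / 1.31 = 6.0305%
R_f = E(R_Renshaw) − β_Renshaw·MRP = 2.66% − 0.25 × 6.0305% = 1.1524%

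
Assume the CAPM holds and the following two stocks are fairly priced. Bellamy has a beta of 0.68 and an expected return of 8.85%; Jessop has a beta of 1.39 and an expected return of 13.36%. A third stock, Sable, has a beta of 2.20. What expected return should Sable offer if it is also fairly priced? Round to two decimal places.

18.51%

MRP (SML slope) = (13.36% − 8.85%) / (1.39 − 0.68) = 4.51% / 0.71 = 6.3521%
R_f (intercept) = 8.85% − 0.68 × 6.3521% = 4.5306%
E(R_Sable) = R_f + β × MRP = 4.5306% + 2.20 × 6.3521% = 18.51%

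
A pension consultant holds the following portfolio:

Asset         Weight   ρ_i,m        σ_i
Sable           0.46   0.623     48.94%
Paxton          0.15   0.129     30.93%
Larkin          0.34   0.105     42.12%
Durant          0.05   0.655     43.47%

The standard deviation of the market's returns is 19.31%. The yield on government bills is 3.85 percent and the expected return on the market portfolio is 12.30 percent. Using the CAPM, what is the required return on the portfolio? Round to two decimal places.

11.53%

β_Sable = 0.623 × 48.94% / 19.31% = 1.5790
β_Paxton = 0.129 × 30.93% / 19.31% = 0.2066
β_Larkin = 0.105 × 42.12% / 19.31% = 0.2290
β_Durant = 0.655 × 43.47% / 19.31% = 1.4745
β_P = Σ w_i β_i = 0.46×1.5790 + 0.15×0.2066 + 0.34×0.2290 + 0.05×1.4745 = 0.9089
MRP = 12.30% − 3.85% = 8.45%
E(R_P) = R_f + β_P × MRP = 3.85% + 0.9089 × 8.45% = 11.53%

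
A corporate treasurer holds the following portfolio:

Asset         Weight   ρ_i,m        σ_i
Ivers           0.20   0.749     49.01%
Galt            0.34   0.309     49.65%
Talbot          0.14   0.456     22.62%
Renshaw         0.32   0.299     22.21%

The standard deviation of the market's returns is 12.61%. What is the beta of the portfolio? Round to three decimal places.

β_Ivers = 0.749 × 49.01% / 12.61% = 2.9111
β_Galt = 0.309 × 49.65% / 12.61% = 1.2166
β_Talbot = 0.456 × 22.62% / 12.61% = 0.8180
β_Renshaw = 0.299 × 22.21% / 12.61% = 0.5266
β_P = Σ w_i β_i = 0.20×2.9111 + 0.34×1.2166 + 0.14×0.8180 + 0.32×0.5266 = 1.2789

1.279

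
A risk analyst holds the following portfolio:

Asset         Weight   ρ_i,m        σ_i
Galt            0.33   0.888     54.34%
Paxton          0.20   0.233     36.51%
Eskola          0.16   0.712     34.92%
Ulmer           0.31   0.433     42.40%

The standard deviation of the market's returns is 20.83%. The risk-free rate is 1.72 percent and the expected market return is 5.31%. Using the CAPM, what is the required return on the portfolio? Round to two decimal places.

β_Galt = 0.888 × 54.34% / 20.83% = 2.3166
β_Paxton = 0.233 × 36.51% / 20.83% = 0.4084
β_Eskola = 0.712 × 34.92% / 20.83% = 1.1936
β_Ulmer = 0.433 × 42.40% / 20.83% = 0.8814
β_P = Σ w_i β_i = 0.33×2.3166 + 0.20×0.4084 + 0.16×1.1936 + 0.31×0.8814 = 1.3104
MRP = 5.31% − 1.72% = 3.59%
E(R_P) = R_f + β_P × MRP = 1.72% + 1.3104 × 3.59% = 6.42%

6.42%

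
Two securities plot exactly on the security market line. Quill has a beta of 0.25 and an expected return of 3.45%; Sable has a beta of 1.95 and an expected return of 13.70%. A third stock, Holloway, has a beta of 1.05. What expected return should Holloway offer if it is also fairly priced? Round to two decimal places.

MRP (SML slope) = (13.70% − 3.45%) / (1.95 − 0.25) = 10.25% / 1.70 = 6.0294%
R_f (intercept) = 3.45% − 0.25 × 6.0294% = 1.9427%
E(R_Holloway) = R_f + β × MRP = 1.9427% + 1.05 × 6.0294% = 8.27%

8.27%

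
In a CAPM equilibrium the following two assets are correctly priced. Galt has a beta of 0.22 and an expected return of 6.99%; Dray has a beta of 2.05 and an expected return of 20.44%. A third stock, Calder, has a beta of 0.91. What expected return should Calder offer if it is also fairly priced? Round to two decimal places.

MRP (SML slope) = (20.44% − 6.99%) / (2.05 − 0.22) = 13.45% / 1.83 = 7.3497%
R_f (intercept) = 6.99% − 0.22 × 7.3497% = 5.3731%
E(R_Calder) = R_f + β × MRP = 5.3731% + 0.91 × 7.3497% = 12.06%

12.06%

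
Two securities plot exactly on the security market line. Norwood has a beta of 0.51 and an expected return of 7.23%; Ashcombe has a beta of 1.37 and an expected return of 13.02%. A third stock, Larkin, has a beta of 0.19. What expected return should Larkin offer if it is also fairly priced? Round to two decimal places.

MRP (SML slope) = (13.02% − 7.23%) / (1.37 − 0.51) = 5.79% / 0.86 = 6.7326%
R_f (intercept) = 7.23% − 0.51 × 6.7326% = 3.7964%
E(R_Larkin) = R_f + β × MRP = 3.7964% + 0.19 × 6.7326% = 5.08%

5.08%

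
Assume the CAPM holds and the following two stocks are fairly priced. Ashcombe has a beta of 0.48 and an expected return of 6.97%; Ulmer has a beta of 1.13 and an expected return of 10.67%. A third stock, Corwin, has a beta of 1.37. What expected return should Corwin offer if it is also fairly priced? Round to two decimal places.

12.04%

MRP (SML slope) = (10.67% − 6.97%) / (1.13 − 0.48) = 3.70% / 0.65 = 5.6923%
R_f (intercept) = 6.97% − 0.48 × 5.6923% = 4.2377%
E(R_Corwin) = R_f + β × MRP = 4.2377% + 1.37 × 5.6923% = 12.04%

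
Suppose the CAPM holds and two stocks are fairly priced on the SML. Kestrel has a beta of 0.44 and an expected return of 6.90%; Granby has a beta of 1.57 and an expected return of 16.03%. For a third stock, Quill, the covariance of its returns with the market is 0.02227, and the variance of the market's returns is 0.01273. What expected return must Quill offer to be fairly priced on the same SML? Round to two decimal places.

17.48%

MRP = (16.03% − 6.90%) / (1.57 − 0.44) = 8.0796%
R_f = 6.90% − 0.44 × 8.0796% = 3.3450%
β_Quill = Cov / Var(R_m) = 0.02227 / 0.01273 = 1.7494
E(R_Quill) = R_f + β × MRP = 3.3450% + 1.7494 × 8.0796% = 17.48%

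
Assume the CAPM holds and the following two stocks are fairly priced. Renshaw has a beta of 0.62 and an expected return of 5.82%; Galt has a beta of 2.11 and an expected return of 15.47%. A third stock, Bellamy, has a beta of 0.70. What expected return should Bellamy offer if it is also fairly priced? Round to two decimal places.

6.34%

MRP (SML slope) = (15.47% − 5.82%) / (2.11 − 0.62) = 9.65% / 1.49 = 6.4765%
R_f (intercept) = 5.82% − 0.62 × 6.4765% = 1.8046%
E(R_Bellamy) = R_f + β × MRP = 1.8046% + 0.70 × 6.4765% = 6.34%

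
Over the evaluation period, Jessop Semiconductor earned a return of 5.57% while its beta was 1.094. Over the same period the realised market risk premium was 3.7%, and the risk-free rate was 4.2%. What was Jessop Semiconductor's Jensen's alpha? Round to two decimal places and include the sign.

CAPM benchmark = R_f + β(R_m − R_f) = 4.2% + 1.094 × 3.7% = 8.2478%
α = actual − benchmark = 5.57% − 8.2478% = -2.68%

-2.68%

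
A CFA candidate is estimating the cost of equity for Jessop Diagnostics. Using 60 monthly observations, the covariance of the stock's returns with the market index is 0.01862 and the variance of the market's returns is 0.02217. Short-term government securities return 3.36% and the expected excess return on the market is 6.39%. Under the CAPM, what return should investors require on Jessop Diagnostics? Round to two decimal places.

β = Cov(R_i, R_m) / Var(R_m) = 0.01862 / 0.02217 = 0.8399
E(R) = R_f + β × MRP = 3.36% + 0.8399 × 6.39% = 8.73%

8.73%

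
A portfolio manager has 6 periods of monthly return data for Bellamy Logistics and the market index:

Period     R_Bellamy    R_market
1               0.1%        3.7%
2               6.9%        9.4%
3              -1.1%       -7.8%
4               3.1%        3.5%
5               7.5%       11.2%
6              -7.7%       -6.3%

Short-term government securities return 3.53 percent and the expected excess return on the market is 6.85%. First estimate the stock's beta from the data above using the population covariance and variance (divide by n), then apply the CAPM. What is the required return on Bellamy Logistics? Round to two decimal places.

7.90%

Mean R_i = (0.1 + 6.9 − 1.1 + 3.1 + 7.5 − 7.7) / 6 = 1.4667%
Mean R_m = (3.7 + 9.4 − 7.8 + 3.5 + 11.2 − 6.3) / 6 = 2.2833%
Σ(R_i − R̄_i)(R_m − R̄_m) = 197.0767  ⇒  Cov = 197.0767 / 6 = 32.8461
Σ(R_m − R̄_m)² = 308.9883  ⇒  Var(R_m) = 308.9883 / 6 = 51.4981
β = Cov / Var(R_m) = 32.8461 / 51.4981 = 0.6378
E(R) = R_f + β × MRP = 3.53% + 0.6378 × 6.85% = 7.90%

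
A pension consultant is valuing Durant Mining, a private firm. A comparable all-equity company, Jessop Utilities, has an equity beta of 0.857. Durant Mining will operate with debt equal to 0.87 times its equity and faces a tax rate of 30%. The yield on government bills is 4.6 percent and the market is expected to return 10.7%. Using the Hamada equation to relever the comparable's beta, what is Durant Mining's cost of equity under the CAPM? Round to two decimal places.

β_L = β_U × [1 + (1 − t)(D/E)] = 0.857 × [1 + (1 − 0.30) × 0.87]
    = 0.857 × [1 + 0.70 × 0.87] = 0.857 × 1.6090 = 1.3789
MRP = 10.7% − 4.6% = 6.10%
E(R) = R_f + β_L × MRP = 4.6% + 1.3789 × 6.1% = 13.01%

13.01%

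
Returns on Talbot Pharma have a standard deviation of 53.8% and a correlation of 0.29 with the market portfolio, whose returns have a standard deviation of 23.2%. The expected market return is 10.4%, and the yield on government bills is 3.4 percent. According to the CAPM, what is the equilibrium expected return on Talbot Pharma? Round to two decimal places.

β = ρ × σ_i / σ_m = 0.29 × 53.8% / 23.2% = 0.6725
MRP = 10.4% − 3.4% = 7.00%
E(R) = 3.4% + 0.6725 × 7.0% = 8.11%

8.11%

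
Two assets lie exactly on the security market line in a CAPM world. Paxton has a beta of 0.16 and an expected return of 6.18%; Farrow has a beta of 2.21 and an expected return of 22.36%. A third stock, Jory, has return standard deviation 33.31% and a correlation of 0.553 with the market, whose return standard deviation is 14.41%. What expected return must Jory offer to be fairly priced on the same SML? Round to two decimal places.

15.01%

MRP = (22.36% − 6.18%) / (2.21 − 0.16) = 7.8927%
R_f = 6.18% − 0.16 × 7.8927% = 4.9172%
β_Jory = ρ·σ_i/σ_m = 0.553 × 33.31 / 14.41 = 1.2783
E(R_Jory) = R_f + β × MRP = 4.9172% + 1.2783 × 7.8927% = 15.01%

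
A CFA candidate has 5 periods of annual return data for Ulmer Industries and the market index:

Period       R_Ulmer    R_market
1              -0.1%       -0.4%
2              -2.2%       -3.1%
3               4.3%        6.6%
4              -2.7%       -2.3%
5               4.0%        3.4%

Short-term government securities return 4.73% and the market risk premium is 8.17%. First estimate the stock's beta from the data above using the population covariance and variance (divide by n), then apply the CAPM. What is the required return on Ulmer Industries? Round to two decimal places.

11.14%

Mean R_i = (-0.1 − 2.2 + 4.3 − 2.7 + 4.0) / 5 = 0.6600%
Mean R_m = (-0.4 − 3.1 + 6.6 − 2.3 + 3.4) / 5 = 0.8400%
Σ(R_i − R̄_i)(R_m − R̄_m) = 52.2780  ⇒  Cov = 52.2780 / 5 = 10.4556
Σ(R_m − R̄_m)² = 66.6520  ⇒  Var(R_m) = 66.6520 / 5 = 13.3304
β = Cov / Var(R_m) = 10.4556 / 13.3304 = 0.7843
E(R) = R_f + β × MRP = 4.73% + 0.7843 × 8.17% = 11.14%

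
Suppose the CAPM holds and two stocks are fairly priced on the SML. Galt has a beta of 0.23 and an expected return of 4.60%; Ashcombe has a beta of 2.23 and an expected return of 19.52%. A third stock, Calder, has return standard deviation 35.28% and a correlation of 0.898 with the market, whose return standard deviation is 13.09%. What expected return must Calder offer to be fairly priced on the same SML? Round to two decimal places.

MRP = (19.52% − 4.60%) / (2.23 − 0.23) = 7.4600%
R_f = 4.60% − 0.23 × 7.4600% = 2.8842%
β_Calder = ρ·σ_i/σ_m = 0.898 × 35.28 / 13.09 = 2.4203
E(R_Calder) = R_f + β × MRP = 2.8842% + 2.4203 × 7.4600% = 20.94%

20.94%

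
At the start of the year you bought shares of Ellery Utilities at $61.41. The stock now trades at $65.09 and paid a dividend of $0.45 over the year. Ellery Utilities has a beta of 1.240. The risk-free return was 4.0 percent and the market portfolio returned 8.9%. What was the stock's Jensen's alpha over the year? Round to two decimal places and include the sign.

-3.35%

Realised HPR = (P1 + D1 − P0) / P0 = (65.09 + 0.45 − 61.41) / 61.41 = 4.13 / 61.41 = 6.7253%
MRP = 8.9% − 4.0% = 4.90%
CAPM required = R_f + β·MRP = 4.0% + 1.240 × 4.9% = 10.0760%
α = realised − required = 6.7253% − 10.0760% = -3.35%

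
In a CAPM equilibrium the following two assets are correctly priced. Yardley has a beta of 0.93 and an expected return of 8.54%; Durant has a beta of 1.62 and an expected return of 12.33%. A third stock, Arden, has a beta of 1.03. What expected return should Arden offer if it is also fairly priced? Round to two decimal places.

MRP (SML slope) = (12.33% − 8.54%) / (1.62 − 0.93) = 3.79% / 0.69 = 5.4928%
R_f (intercept) = 8.54% − 0.93 × 5.4928% = 3.4317%
E(R_Arden) = R_f + β × MRP = 3.4317% + 1.03 × 5.4928% = 9.09%

9.09%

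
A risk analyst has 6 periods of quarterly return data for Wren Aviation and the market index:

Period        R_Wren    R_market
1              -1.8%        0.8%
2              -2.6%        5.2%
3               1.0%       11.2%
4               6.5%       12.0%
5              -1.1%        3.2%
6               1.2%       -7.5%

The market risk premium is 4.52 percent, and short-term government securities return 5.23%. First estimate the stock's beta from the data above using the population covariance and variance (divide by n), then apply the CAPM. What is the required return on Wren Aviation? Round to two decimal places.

6.07%

Mean R_i = (-1.8 − 2.6 + 1.0 + 6.5 − 1.1 + 1.2) / 6 = 0.5333%
Mean R_m = (0.8 + 5.2 + 11.2 + 12.0 + 3.2 − 7.5) / 6 = 4.1500%
Σ(R_i − R̄_i)(R_m − R̄_m) = 48.4400  ⇒  Cov = 48.4400 / 6 = 8.0733
Σ(R_m − R̄_m)² = 260.2750  ⇒  Var(R_m) = 260.2750 / 6 = 43.3792
β = Cov / Var(R_m) = 8.0733 / 43.3792 = 0.1861
E(R) = R_f + β × MRP = 5.23% + 0.1861 × 4.52% = 6.07%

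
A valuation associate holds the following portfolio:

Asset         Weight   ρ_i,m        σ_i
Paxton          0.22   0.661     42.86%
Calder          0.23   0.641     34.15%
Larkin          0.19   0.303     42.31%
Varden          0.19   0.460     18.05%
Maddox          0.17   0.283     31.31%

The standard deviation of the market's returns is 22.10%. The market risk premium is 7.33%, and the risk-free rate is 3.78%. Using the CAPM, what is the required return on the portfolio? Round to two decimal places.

9.35%

β_Paxton = 0.661 × 42.86% / 22.10% = 1.2819
β_Calder = 0.641 × 34.15% / 22.10% = 0.9905
β_Larkin = 0.303 × 42.31% / 22.10% = 0.5801
β_Varden = 0.460 × 18.05% / 22.10% = 0.3757
β_Maddox = 0.283 × 31.31% / 22.10% = 0.4009
β_P = Σ w_i β_i = 0.22×1.2819 + 0.23×0.9905 + 0.19×0.5801 + 0.19×0.3757 + 0.17×0.4009 = 0.7596
E(R_P) = R_f + β_P × MRP = 3.78% + 0.7596 × 7.33% = 9.35%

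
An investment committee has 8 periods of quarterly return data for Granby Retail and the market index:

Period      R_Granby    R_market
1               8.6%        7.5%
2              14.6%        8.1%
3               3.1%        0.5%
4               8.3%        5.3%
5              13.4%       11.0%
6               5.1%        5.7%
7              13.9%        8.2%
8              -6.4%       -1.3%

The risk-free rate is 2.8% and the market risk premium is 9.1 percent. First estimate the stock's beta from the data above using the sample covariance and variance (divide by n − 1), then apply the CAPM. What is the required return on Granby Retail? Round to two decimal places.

Mean R_i = (8.6 + 14.6 + 3.1 + 8.3 + 13.4 + 5.1 + 13.9 − 6.4) / 8 = 7.5750%
Mean R_m = (7.5 + 8.1 + 0.5 + 5.3 + 11.0 + 5.7 + 8.2 − 1.3) / 8 = 5.6250%
Σ(R_i − R̄_i)(R_m − R̄_m) = 186.1950  ⇒  Cov = 186.1950 / 7 = 26.5993
Σ(R_m − R̄_m)² = 119.4950  ⇒  Var(R_m) = 119.4950 / 7 = 17.0707
β = Cov / Var(R_m) = 26.5993 / 17.0707 = 1.5582
E(R) = R_f + β × MRP = 2.8% + 1.5582 × 9.1% = 16.98%

16.98%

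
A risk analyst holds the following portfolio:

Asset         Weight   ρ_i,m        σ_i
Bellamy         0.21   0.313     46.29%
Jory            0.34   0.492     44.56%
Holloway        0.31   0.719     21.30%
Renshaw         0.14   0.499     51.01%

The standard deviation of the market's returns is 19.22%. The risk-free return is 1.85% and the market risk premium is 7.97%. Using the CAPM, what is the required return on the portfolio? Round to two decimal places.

β_Bellamy = 0.313 × 46.29% / 19.22% = 0.7538
β_Jory = 0.492 × 44.56% / 19.22% = 1.1407
β_Holloway = 0.719 × 21.30% / 19.22% = 0.7968
β_Renshaw = 0.499 × 51.01% / 19.22% = 1.3243
β_P = Σ w_i β_i = 0.21×0.7538 + 0.34×1.1407 + 0.31×0.7968 + 0.14×1.3243 = 0.9785
E(R_P) = R_f + β_P × MRP = 1.85% + 0.9785 × 7.97% = 9.65%

9.65%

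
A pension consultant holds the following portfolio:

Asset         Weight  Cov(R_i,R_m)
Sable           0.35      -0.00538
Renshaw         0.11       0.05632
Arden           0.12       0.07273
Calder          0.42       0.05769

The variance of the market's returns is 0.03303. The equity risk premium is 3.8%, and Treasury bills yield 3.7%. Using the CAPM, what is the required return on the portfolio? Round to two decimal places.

β_Sable = -0.00538 / 0.03303 = -0.1629
β_Renshaw = 0.05632 / 0.03303 = 1.7051
β_Arden = 0.07273 / 0.03303 = 2.2019
β_Calder = 0.05769 / 0.03303 = 1.7466
β_P = Σ w_i β_i = 0.35×-0.1629 + 0.11×1.7051 + 0.12×2.2019 + 0.42×1.7466 = 1.1283
E(R_P) = R_f + β_P × MRP = 3.7% + 1.1283 × 3.8% = 7.99%

7.99%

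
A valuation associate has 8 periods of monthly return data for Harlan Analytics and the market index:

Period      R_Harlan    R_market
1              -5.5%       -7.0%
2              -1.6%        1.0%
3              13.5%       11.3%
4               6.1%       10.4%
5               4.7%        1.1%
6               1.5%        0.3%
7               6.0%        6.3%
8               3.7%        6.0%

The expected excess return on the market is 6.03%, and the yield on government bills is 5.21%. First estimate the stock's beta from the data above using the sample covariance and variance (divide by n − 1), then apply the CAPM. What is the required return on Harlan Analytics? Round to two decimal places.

Mean R_i = (-5.5 − 1.6 + 13.5 + 6.1 + 4.7 + 1.5 + 6.0 + 3.7) / 8 = 3.5500%
Mean R_m = (-7.0 + 1.0 + 11.3 + 10.4 + 1.1 + 0.3 + 6.3 + 6.0) / 8 = 3.6750%
Σ(R_i − R̄_i)(R_m − R̄_m) = 214.1400  ⇒  Cov = 214.1400 / 7 = 30.5914
Σ(R_m − R̄_m)² = 254.7950  ⇒  Var(R_m) = 254.7950 / 7 = 36.3993
β = Cov / Var(R_m) = 30.5914 / 36.3993 = 0.8404
E(R) = R_f + β × MRP = 5.21% + 0.8404 × 6.03% = 10.28%

10.28%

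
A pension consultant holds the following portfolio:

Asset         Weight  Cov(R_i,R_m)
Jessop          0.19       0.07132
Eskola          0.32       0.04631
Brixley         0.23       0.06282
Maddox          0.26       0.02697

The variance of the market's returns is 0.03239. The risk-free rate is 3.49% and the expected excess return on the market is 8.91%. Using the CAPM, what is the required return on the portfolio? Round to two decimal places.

17.20%

β_Jessop = 0.07132 / 0.03239 = 2.2019
β_Eskola = 0.04631 / 0.03239 = 1.4298
β_Brixley = 0.06282 / 0.03239 = 1.9395
β_Maddox = 0.02697 / 0.03239 = 0.8327
β_P = Σ w_i β_i = 0.19×2.2019 + 0.32×1.4298 + 0.23×1.9395 + 0.26×0.8327 = 1.5385
E(R_P) = R_f + β_P × MRP = 3.49% + 1.5385 × 8.91% = 17.20%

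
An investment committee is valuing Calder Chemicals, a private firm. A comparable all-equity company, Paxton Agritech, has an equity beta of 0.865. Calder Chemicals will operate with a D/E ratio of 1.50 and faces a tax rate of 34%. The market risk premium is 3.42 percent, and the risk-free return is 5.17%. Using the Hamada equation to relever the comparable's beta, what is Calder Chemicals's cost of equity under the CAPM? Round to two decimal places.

β_L = β_U × [1 + (1 − t)(D/E)] = 0.865 × [1 + (1 − 0.34) × 1.50]
    = 0.865 × [1 + 0.66 × 1.50] = 0.865 × 1.9900 = 1.7214
E(R) = R_f + β_L × MRP = 5.17% + 1.7214 × 3.42% = 11.06%

11.06%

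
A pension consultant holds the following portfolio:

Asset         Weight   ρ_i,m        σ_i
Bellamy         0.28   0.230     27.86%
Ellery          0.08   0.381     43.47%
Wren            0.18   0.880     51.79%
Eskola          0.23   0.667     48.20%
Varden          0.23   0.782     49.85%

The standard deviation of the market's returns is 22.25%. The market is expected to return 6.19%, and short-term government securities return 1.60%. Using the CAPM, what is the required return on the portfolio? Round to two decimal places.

7.31%

β_Bellamy = 0.230 × 27.86% / 22.25% = 0.2880
β_Ellery = 0.381 × 43.47% / 22.25% = 0.7444
β_Wren = 0.880 × 51.79% / 22.25% = 2.0483
β_Eskola = 0.667 × 48.20% / 22.25% = 1.4449
β_Varden = 0.782 × 49.85% / 22.25% = 1.7520
β_P = Σ w_i β_i = 0.28×0.2880 + 0.08×0.7444 + 0.18×2.0483 + 0.23×1.4449 + 0.23×1.7520 = 1.2442
MRP = 6.19% − 1.60% = 4.59%
E(R_P) = R_f + β_P × MRP = 1.60% + 1.2442 × 4.59% = 7.31%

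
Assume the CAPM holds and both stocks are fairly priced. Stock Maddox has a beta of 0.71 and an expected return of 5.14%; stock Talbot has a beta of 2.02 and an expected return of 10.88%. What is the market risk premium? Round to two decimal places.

Both satisfy E(R) = R_f + β·MRP, so the slope of the SML is
MRP = (10.88% − 5.14%) / (2.02 − 0.71) = 5.74% / 1.31 = 4.3817%

4.38%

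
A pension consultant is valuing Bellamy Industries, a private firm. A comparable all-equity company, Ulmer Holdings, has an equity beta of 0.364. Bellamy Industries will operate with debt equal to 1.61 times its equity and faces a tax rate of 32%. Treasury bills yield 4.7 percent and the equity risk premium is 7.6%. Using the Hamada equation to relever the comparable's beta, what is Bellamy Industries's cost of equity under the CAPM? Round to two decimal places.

10.50%

β_L = β_U × [1 + (1 − t)(D/E)] = 0.364 × [1 + (1 − 0.32) × 1.61]
    = 0.364 × [1 + 0.68 × 1.61] = 0.364 × 2.0948 = 0.7625
E(R) = R_f + β_L × MRP = 4.7% + 0.7625 × 7.6% = 10.50%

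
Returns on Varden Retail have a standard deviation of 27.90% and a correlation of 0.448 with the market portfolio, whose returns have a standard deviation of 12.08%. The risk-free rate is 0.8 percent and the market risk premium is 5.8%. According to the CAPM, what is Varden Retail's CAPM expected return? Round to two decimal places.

6.80%

β = ρ × σ_i / σ_m = 0.448 × 27.90% / 12.08% = 1.0347
E(R) = 0.8% + 1.0347 × 5.8% = 6.80%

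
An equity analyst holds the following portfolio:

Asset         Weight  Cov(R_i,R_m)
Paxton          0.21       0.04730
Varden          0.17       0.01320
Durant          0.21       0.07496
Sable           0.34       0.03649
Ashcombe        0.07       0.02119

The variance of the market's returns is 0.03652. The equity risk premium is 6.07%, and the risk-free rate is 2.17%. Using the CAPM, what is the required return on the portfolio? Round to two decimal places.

9.12%

β_Paxton = 0.04730 / 0.03652 = 1.2952
β_Varden = 0.01320 / 0.03652 = 0.3614
β_Durant = 0.07496 / 0.03652 = 2.0526
β_Sable = 0.03649 / 0.03652 = 0.9992
β_Ashcombe = 0.02119 / 0.03652 = 0.5802
β_P = Σ w_i β_i = 0.21×1.2952 + 0.17×0.3614 + 0.21×2.0526 + 0.34×0.9992 + 0.07×0.5802 = 1.1448
E(R_P) = R_f + β_P × MRP = 2.17% + 1.1448 × 6.07% = 9.12%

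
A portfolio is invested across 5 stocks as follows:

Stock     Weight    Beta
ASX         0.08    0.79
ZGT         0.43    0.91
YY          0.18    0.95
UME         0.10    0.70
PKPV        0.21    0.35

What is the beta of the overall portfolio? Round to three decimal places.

0.769

β_P = Σ w_i β_i = 0.08×0.79 + 0.43×0.91 + 0.18×0.95 + 0.10×0.70 + 0.21×0.35 = 0.7690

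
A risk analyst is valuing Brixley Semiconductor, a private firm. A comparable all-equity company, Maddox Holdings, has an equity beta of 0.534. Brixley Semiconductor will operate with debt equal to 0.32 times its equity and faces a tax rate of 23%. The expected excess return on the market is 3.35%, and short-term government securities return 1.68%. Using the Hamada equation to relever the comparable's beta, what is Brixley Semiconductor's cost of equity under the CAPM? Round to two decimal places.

β_L = β_U × [1 + (1 − t)(D/E)] = 0.534 × [1 + (1 − 0.23) × 0.32]
    = 0.534 × [1 + 0.77 × 0.32] = 0.534 × 1.2464 = 0.6656
E(R) = R_f + β_L × MRP = 1.68% + 0.6656 × 3.35% = 3.91%

3.91%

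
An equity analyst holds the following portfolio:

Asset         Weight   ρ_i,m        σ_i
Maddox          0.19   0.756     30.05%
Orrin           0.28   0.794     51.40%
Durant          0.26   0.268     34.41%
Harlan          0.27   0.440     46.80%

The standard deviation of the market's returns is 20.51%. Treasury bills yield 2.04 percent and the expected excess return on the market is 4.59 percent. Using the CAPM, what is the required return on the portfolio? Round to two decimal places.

β_Maddox = 0.756 × 30.05% / 20.51% = 1.1076
β_Orrin = 0.794 × 51.40% / 20.51% = 1.9898
β_Durant = 0.268 × 34.41% / 20.51% = 0.4496
β_Harlan = 0.440 × 46.80% / 20.51% = 1.0040
β_P = Σ w_i β_i = 0.19×1.1076 + 0.28×1.9898 + 0.26×0.4496 + 0.27×1.0040 = 1.1556
E(R_P) = R_f + β_P × MRP = 2.04% + 1.1556 × 4.59% = 7.34%

7.34%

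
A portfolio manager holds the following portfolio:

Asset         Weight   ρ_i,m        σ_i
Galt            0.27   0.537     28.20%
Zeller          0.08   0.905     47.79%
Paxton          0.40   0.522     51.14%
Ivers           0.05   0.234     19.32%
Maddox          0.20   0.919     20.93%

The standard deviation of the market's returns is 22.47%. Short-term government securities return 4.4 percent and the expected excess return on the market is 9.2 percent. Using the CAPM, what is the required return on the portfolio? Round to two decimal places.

13.53%

β_Galt = 0.537 × 28.20% / 22.47% = 0.6739
β_Zeller = 0.905 × 47.79% / 22.47% = 1.9248
β_Paxton = 0.522 × 51.14% / 22.47% = 1.1880
β_Ivers = 0.234 × 19.32% / 22.47% = 0.2012
β_Maddox = 0.919 × 20.93% / 22.47% = 0.8560
β_P = Σ w_i β_i = 0.27×0.6739 + 0.08×1.9248 + 0.40×1.1880 + 0.05×0.2012 + 0.20×0.8560 = 0.9924
E(R_P) = R_f + β_P × MRP = 4.4% + 0.9924 × 9.2% = 13.53%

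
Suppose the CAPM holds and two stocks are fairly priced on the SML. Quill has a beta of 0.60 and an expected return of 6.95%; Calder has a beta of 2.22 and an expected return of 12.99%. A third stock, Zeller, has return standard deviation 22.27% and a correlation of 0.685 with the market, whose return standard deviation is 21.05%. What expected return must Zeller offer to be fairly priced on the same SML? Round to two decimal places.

7.41%

MRP = (12.99% − 6.95%) / (2.22 − 0.60) = 3.7284%
R_f = 6.95% − 0.60 × 3.7284% = 4.7130%
β_Zeller = ρ·σ_i/σ_m = 0.685 × 22.27 / 21.05 = 0.7247
E(R_Zeller) = R_f + β × MRP = 4.7130% + 0.7247 × 3.7284% = 7.41%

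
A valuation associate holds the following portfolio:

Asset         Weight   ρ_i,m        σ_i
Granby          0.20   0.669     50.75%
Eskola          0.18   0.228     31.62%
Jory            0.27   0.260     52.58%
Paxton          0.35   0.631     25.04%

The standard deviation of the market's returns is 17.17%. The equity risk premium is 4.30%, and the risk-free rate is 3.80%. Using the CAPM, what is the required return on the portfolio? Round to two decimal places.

β_Granby = 0.669 × 50.75% / 17.17% = 1.9774
β_Eskola = 0.228 × 31.62% / 17.17% = 0.4199
β_Jory = 0.260 × 52.58% / 17.17% = 0.7962
β_Paxton = 0.631 × 25.04% / 17.17% = 0.9202
β_P = Σ w_i β_i = 0.20×1.9774 + 0.18×0.4199 + 0.27×0.7962 + 0.35×0.9202 = 1.0081
E(R_P) = R_f + β_P × MRP = 3.80% + 1.0081 × 4.30% = 8.13%

8.13%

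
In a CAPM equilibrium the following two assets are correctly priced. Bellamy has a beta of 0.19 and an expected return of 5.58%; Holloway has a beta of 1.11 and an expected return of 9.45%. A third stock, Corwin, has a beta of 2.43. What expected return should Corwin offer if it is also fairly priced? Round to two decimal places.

15.00%

MRP (SML slope) = (9.45% − 5.58%) / (1.11 − 0.19) = 3.87% / 0.92 = 4.2065%
R_f (intercept) = 5.58% − 0.19 × 4.2065% = 4.7808%
E(R_Corwin) = R_f + β × MRP = 4.7808% + 2.43 × 4.2065% = 15.00%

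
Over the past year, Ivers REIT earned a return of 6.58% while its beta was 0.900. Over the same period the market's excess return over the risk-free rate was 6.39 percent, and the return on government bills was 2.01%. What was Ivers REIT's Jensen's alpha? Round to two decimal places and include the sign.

CAPM benchmark = R_f + β(R_m − R_f) = 2.01% + 0.900 × 6.39% = 7.76100%
α = actual − benchmark = 6.58% − 7.76100% = -1.18%

-1.18%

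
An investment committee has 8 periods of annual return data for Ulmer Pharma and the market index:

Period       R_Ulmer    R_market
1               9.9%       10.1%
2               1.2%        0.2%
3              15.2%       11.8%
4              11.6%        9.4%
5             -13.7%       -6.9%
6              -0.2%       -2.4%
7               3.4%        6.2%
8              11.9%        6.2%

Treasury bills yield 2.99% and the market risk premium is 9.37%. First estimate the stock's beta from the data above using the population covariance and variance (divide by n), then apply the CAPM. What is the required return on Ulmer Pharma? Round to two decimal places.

Mean R_i = (9.9 + 1.2 + 15.2 + 11.6 − 13.7 − 0.2 + 3.4 + 11.9) / 8 = 4.9125%
Mean R_m = (10.1 + 0.2 + 11.8 + 9.4 − 6.9 − 2.4 + 6.2 + 6.2) / 8 = 4.3250%
Σ(R_i − R̄_i)(R_m − R̄_m) = 408.5275  ⇒  Cov = 408.5275 / 8 = 51.0659
Σ(R_m − R̄_m)² = 310.2550  ⇒  Var(R_m) = 310.2550 / 8 = 38.7819
β = Cov / Var(R_m) = 51.0659 / 38.7819 = 1.3167
E(R) = R_f + β × MRP = 2.99% + 1.3167 × 9.37% = 15.33%

15.33%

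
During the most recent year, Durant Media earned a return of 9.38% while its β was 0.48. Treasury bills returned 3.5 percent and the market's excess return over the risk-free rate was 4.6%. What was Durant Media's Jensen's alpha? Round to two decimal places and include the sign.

CAPM benchmark = R_f + β(R_m − R_f) = 3.5% + 0.48 × 4.6% = 5.7080%
α = actual − benchmark = 9.38% − 5.7080% = +3.67%

+3.67%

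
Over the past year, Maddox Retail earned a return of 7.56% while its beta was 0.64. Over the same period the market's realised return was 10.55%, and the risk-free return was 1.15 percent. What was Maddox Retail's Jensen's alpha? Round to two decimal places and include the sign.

+0.39%

Market excess return = 10.55% − 1.15% = 9.40%
CAPM benchmark = R_f + β(R_m − R_f) = 1.15% + 0.64 × 9.40% = 7.1660%
α = actual − benchmark = 7.56% − 7.1660% = +0.39%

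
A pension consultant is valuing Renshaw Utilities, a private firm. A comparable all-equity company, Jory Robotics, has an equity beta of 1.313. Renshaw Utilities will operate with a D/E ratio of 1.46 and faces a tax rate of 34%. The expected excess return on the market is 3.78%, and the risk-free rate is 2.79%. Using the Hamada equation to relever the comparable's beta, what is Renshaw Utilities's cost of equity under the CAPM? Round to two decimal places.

12.54%

β_L = β_U × [1 + (1 − t)(D/E)] = 1.313 × [1 + (1 − 0.34) × 1.46]
    = 1.313 × [1 + 0.66 × 1.46] = 1.313 × 1.9636 = 2.5782
E(R) = R_f + β_L × MRP = 2.79% + 2.5782 × 3.78% = 12.54%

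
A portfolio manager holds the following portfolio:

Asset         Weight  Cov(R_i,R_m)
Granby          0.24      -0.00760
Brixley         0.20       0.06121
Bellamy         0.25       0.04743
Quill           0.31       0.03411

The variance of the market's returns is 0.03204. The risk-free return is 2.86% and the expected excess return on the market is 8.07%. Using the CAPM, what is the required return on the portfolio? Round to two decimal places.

β_Granby = -0.00760 / 0.03204 = -0.2372
β_Brixley = 0.06121 / 0.03204 = 1.9104
β_Bellamy = 0.04743 / 0.03204 = 1.4803
β_Quill = 0.03411 / 0.03204 = 1.0646
β_P = Σ w_i β_i = 0.24×-0.2372 + 0.20×1.9104 + 0.25×1.4803 + 0.31×1.0646 = 1.0253
E(R_P) = R_f + β_P × MRP = 2.86% + 1.0253 × 8.07% = 11.13%

11.13%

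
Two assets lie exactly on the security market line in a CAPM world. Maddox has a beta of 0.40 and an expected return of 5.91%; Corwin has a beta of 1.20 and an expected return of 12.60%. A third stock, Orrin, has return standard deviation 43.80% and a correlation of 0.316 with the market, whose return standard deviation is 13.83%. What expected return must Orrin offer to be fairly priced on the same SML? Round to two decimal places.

MRP = (12.60% − 5.91%) / (1.20 − 0.40) = 8.3625%
R_f = 5.91% − 0.40 × 8.3625% = 2.5650%
β_Orrin = ρ·σ_i/σ_m = 0.316 × 43.80 / 13.83 = 1.0008
E(R_Orrin) = R_f + β × MRP = 2.5650% + 1.0008 × 8.3625% = 10.93%

10.93%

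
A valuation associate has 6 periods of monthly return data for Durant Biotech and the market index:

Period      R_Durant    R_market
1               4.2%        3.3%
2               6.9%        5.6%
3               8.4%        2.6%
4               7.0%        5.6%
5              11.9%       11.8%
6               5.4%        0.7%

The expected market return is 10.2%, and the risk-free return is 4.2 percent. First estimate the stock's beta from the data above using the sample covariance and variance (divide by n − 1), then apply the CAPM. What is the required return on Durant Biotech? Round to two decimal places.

Mean R_i = (4.2 + 6.9 + 8.4 + 7.0 + 11.9 + 5.4) / 6 = 7.3000%
Mean R_m = (3.3 + 5.6 + 2.6 + 5.6 + 11.8 + 0.7) / 6 = 4.9333%
Σ(R_i − R̄_i)(R_m − R̄_m) = 41.6600  ⇒  Cov = 41.6600 / 5 = 8.3320
Σ(R_m − R̄_m)² = 74.0733  ⇒  Var(R_m) = 74.0733 / 5 = 14.8147
β = Cov / Var(R_m) = 8.3320 / 14.8147 = 0.5624
MRP = 10.2% − 4.2% = 6.00%
E(R) = R_f + β × MRP = 4.2% + 0.5624 × 6.0% = 7.57%

7.57%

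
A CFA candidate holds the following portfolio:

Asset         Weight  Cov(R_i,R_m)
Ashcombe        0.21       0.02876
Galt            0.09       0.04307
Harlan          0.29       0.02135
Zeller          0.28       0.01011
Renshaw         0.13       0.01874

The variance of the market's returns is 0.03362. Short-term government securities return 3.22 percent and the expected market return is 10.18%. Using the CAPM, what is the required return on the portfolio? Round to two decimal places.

7.64%

β_Ashcombe = 0.02876 / 0.03362 = 0.8554
β_Galt = 0.04307 / 0.03362 = 1.2811
β_Harlan = 0.02135 / 0.03362 = 0.6350
β_Zeller = 0.01011 / 0.03362 = 0.3007
β_Renshaw = 0.01874 / 0.03362 = 0.5574
β_P = Σ w_i β_i = 0.21×0.8554 + 0.09×1.2811 + 0.29×0.6350 + 0.28×0.3007 + 0.13×0.5574 = 0.6357
MRP = 10.18% − 3.22% = 6.96%
E(R_P) = R_f + β_P × MRP = 3.22% + 0.6357 × 6.96% = 7.64%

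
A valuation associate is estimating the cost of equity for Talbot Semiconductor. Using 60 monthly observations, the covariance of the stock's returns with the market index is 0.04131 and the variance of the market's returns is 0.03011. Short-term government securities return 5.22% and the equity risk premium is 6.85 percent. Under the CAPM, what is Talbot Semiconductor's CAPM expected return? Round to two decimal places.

14.62%

β = Cov(R_i, R_m) / Var(R_m) = 0.04131 / 0.03011 = 1.3720
E(R) = R_f + β × MRP = 5.22% + 1.3720 × 6.85% = 14.62%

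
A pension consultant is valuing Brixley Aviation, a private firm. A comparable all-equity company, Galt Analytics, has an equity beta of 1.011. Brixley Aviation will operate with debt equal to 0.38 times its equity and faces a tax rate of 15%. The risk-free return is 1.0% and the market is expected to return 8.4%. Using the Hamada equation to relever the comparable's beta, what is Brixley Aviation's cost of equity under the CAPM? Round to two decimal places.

β_L = β_U × [1 + (1 − t)(D/E)] = 1.011 × [1 + (1 − 0.15) × 0.38]
    = 1.011 × [1 + 0.85 × 0.38] = 1.011 × 1.3230 = 1.3376
MRP = 8.4% − 1.0% = 7.40%
E(R) = R_f + β_L × MRP = 1.0% + 1.3376 × 7.4% = 10.90%

10.90%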